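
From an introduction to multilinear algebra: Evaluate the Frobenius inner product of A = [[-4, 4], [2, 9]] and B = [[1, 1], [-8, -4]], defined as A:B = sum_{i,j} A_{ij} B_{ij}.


A:B = sum over all i,j of A_{ij} * B_{ij}.
Row 1: -4*1=-4, 4*1=4 => row sum = 0
Row 2: 2*-8=-16, 9*-4=-36 => row sum = -52
Total = 0 + -52 = -52

-52


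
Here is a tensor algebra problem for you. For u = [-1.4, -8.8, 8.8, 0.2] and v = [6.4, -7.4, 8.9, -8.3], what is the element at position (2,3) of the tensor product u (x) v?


The outer product entry T_{ij} = u_i * v_j.
We need i=2, j=3.
u_2 = -8.8, v_3 = 8.9
T_{2,3} = -8.8 * 8.9 = -78.32

-78.32


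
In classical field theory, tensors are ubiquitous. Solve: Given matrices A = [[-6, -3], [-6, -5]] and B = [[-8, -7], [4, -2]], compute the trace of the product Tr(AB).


Tr(AB) = sum_i (AB)_{ii} where (AB)_{ii} = sum_k A_{ik} B_{ki}.
(AB)_{11} = -6*-8 + -3*4 = 36
(AB)_{22} = -6*-7 + -5*-2 = 52
Tr(AB) = 36 + 52 = 88

88


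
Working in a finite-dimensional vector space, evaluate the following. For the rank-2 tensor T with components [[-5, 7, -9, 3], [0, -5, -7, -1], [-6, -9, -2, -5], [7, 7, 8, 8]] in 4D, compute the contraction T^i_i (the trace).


The contraction (trace) of a rank-2 tensor is the sum of its diagonal elements.
Diagonal entries: A[1,1] = -5, A[2,2] = -5, A[3,3] = -2, A[4,4] = 8
Tr(A) = -5 + -5 + -2 + 8 = -4

-4


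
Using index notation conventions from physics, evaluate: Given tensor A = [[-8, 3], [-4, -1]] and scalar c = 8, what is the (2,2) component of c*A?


Scalar multiplication: (cA)_{ij} = c * A_{ij}.
c = 8
A_{22} = -1
(cA)_{22} = 8 * -1 = -8

-8


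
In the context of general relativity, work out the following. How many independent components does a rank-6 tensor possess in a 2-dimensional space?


The number of components of a rank-r tensor in d dimensions is d^r.
Here d = 2 and r = 6.
2^6 = 64

64


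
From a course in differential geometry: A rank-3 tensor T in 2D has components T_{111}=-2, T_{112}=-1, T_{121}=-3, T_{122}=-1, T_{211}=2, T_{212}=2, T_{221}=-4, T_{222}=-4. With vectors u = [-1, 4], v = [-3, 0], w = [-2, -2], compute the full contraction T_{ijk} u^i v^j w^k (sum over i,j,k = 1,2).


S = sum over i,j,k of T_{ijk} u_i v_j w_k. Expanding all 8 terms:
T_{111}*u_1*v_1*w_1 = -2*-1*-3*-2 = 12  (running total: 12)
T_{112}*u_1*v_1*w_2 = -1*-1*-3*-2 = 6  (running total: 18)
T_{121}*u_1*v_2*w_1 = -3*-1*0*-2 = 0  (running total: 18)
T_{122}*u_1*v_2*w_2 = -1*-1*0*-2 = 0  (running total: 18)
T_{211}*u_2*v_1*w_1 = 2*4*-3*-2 = 48  (running total: 66)
T_{212}*u_2*v_1*w_2 = 2*4*-3*-2 = 48  (running total: 114)
T_{221}*u_2*v_2*w_1 = -4*4*0*-2 = 0  (running total: 114)
T_{222}*u_2*v_2*w_2 = -4*4*0*-2 = 0  (running total: 114)
S = 114

114


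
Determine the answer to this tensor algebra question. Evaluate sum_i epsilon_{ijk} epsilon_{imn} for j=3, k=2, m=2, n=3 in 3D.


Using the identity: epsilon_{ijk} epsilon_{imn} = delta_{jm} delta_{kn} - delta_{jn} delta_{km}.
delta_{32} = 0
delta_{23} = 0
delta_{33} = 1
delta_{22} = 1
Result = 0 * 0 - 1 * 1 = 0 - 1 = -1

-1


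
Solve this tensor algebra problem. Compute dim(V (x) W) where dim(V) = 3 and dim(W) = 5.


The dimension of a tensor product is the product of dimensions.
dim(V) = 3, dim(W) = 5
dim(V (x) W) = 3 * 5 = 15

15


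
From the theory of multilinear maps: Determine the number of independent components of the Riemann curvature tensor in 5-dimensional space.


The Riemann tensor in d dimensions has d^2(d^2 - 1)/12 independent components.
d = 5, so d^2 = 25
d^2 - 1 = 24
d^2(d^2 - 1) = 25 * 24 = 600
Divide by 12: 600 / 12 = 50

50


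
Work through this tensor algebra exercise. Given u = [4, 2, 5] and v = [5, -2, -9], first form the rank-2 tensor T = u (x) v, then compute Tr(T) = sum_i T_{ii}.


The outer product gives T_{ij} = u_i v_j.
The trace (contraction) is Tr(T) = sum_i T_{ii} = sum_i u_i v_i.
Diagonal entries:
T_{11} = u_1 * v_1 = 4 * 5 = 20
T_{22} = u_2 * v_2 = 2 * -2 = -4
T_{33} = u_3 * v_3 = 5 * -9 = -45
Tr(T) = 20 + -4 + -45 = -29

-29


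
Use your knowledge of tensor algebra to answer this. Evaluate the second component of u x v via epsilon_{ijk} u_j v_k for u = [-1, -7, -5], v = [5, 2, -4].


(u x v)_2 = sum_{j,k} epsilon_{2jk} u_j v_k. Only permutations of (1,2,3) contribute; the two non-zero terms are:
eps_{213} u_1 v_3 = -1 * -1 * -4 = -4
eps_{231} u_3 v_1 = 1 * -5 * 5 = -25
(u x v)_2 = -29

-29


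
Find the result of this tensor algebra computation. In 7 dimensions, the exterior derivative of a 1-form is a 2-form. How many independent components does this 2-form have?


The exterior derivative of a p-form is a (p+1)-form.
Its number of independent components is C(n, p+1).
n = 7, p+1 = 2
C(7, 2) = 21

21


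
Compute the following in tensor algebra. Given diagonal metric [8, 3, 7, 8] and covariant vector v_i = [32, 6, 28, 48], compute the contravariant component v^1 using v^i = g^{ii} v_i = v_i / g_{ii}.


To raise an index with a diagonal metric: v^i = v_i / g_{ii}.
For index 1: v_1 = 32, g_{11} = 8
v^1 = 32 / 8 = 4

4


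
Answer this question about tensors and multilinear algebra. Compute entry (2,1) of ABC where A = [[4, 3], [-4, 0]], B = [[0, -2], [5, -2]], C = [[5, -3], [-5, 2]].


(ABC)_{21} = sum_m (AB)_{2m} C_{m1}. First compute row 2 of AB.
(AB)_{21} = -4*0 + 0*5 = 0
(AB)_{22} = -4*-2 + 0*-2 = 8
Now contract with column 1 of C:
(AB)_{21} * C_{11} = 0 * 5 = 0
(AB)_{22} * C_{21} = 8 * -5 = -40
(ABC)_{21} = 0 + -40 = -40

-40


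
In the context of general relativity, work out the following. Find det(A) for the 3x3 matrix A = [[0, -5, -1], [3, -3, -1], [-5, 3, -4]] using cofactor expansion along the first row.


Expanding along the first row, det(A) = a11*M_11 - a12*M_12 + a13*M_13, where M_1j is the (1,j) minor.
Minor M_11 = -3*-4 - -1*3 = 15
Minor M_12 = 3*-4 - -1*-5 = -17
Minor M_13 = 3*3 - -3*-5 = -6
det = 0*(15) - -5*(-17) + -1*(-6)
    = 0 - 85 + 6
    = -79

-79


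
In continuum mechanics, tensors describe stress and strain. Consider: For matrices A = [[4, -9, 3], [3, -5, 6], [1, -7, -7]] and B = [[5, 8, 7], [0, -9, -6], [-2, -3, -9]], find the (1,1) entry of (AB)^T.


(AB)^T_{ij} = (AB)_{ji} = sum_k A_{jk} B_{ki}.
For i=1, j=1 we need (AB)_{11}:
A_{11} * B_{11} = 4 * 5 = 20
A_{12} * B_{21} = -9 * 0 = 0
A_{13} * B_{31} = 3 * -2 = -6
Sum = 20 + 0 + -6 = 14

14


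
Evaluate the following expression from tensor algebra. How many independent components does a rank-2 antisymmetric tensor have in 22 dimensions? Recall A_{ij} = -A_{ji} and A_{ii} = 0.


An antisymmetric rank-2 tensor satisfies A_{ij} = -A_{ji}, so diagonal entries are zero.
The independent components are the upper-triangular entries: C(n, 2) = n(n-1)/2.
n = 22
C(22, 2) = 22 * 21 / 2 = 462 / 2 = 231

231


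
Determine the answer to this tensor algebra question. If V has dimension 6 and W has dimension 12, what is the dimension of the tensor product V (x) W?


The dimension of a tensor product is the product of dimensions.
dim(V) = 6, dim(W) = 12
dim(V (x) W) = 6 * 12 = 72

72


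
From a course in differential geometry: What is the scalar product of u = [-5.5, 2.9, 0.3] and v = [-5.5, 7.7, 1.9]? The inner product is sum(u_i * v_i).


The inner product u . v = sum of u_i * v_i.
Term-by-term: -5.5 * -5.5, 2.9 * 7.7, 0.3 * 1.9
Products: 30.25, 22.33, 0.57
Sum = 30.25 + 22.33 + 0.57 = 53.15

53.15


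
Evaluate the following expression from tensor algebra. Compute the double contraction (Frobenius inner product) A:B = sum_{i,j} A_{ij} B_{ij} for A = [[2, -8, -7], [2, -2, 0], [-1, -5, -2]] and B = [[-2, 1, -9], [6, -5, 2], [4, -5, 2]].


A:B = sum over all i,j of A_{ij} * B_{ij}.
Row 1: 2*-2=-4, -8*1=-8, -7*-9=63 => row sum = 51
Row 2: 2*6=12, -2*-5=10, 0*2=0 => row sum = 22
Row 3: -1*4=-4, -5*-5=25, -2*2=-4 => row sum = 17
Total = 51 + 22 + 17 = 90

90


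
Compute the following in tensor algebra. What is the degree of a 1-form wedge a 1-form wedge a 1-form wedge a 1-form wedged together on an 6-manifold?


The degree of a wedge product is the sum of the degrees of the individual forms.
Degrees: 1, 1, 1, 1
Total degree = 1 + 1 + 1 + 1 = 4

4


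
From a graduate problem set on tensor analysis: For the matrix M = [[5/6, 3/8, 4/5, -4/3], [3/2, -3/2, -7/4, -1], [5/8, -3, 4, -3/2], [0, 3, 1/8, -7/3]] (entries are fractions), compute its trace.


The trace is the sum of diagonal entries.
Diagonal: M[1,1] = 5/6, M[2,2] = -3/2, M[3,3] = 4, M[4,4] = -7/3
Tr(M) = 5/6 + -3/2 + 4 + -7/3
Computing step by step:
After adding M[1,1]: 5/6
After adding M[2,2]: -2/3
After adding M[3,3]: 10/3
After adding M[4,4]: 1
Tr(M) = 1

1


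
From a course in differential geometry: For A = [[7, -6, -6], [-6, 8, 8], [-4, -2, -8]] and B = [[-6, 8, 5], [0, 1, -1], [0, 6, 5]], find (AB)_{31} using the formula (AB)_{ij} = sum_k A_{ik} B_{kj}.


(AB)_{ij} = sum_k A_{ik} B_{kj}.
For i=3, j=1:
A_{31} * B_{11} = -4 * -6 = 24
A_{32} * B_{21} = -2 * 0 = 0
A_{33} * B_{31} = -8 * 0 = 0
Sum = 24 + 0 + 0 = 24

24


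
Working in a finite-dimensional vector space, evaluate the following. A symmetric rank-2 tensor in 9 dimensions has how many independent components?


A symmetric rank-2 tensor in d dimensions has d(d+1)/2 independent components.
d = 9
d(d+1)/2 = 9 * 10 / 2 = 90 / 2 = 45

45


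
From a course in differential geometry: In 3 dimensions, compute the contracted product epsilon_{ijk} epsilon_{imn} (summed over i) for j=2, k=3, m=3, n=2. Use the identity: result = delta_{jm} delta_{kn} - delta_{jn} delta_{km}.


Using the identity: epsilon_{ijk} epsilon_{imn} = delta_{jm} delta_{kn} - delta_{jn} delta_{km}.
delta_{23} = 0
delta_{32} = 0
delta_{22} = 1
delta_{33} = 1
Result = 0 * 0 - 1 * 1 = 0 - 1 = -1

-1


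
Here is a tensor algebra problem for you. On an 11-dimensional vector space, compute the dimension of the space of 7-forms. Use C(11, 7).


The dimension of the space of p-forms on an n-dimensional space is C(n, p).
n = 11, p = 7
C(11, 7) = 11! / (7! * 4!) = 330

330


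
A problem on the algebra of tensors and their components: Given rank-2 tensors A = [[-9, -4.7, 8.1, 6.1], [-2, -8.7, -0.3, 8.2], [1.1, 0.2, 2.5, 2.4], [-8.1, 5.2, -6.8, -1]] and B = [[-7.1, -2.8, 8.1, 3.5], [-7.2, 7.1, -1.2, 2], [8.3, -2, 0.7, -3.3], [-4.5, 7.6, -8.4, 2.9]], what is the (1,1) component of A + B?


Tensor addition is component-wise: (A + B)_{ij} = A_{ij} + B_{ij}.
A_{11} = -9
B_{11} = -7.1
(A + B)_{11} = -9 + -7.1 = -16.1

-16.1


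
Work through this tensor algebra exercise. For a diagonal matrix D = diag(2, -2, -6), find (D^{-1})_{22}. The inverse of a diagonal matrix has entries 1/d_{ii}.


For a diagonal matrix, the inverse has entries (D^{-1})_{ii} = 1/d_{ii}.
The diagonal entries are: d_{11} = 2, d_{22} = -2, d_{33} = -6
We need (D^{-1})_{22} = 1/d_{22} = 1/-2 = -1/2

-1/2


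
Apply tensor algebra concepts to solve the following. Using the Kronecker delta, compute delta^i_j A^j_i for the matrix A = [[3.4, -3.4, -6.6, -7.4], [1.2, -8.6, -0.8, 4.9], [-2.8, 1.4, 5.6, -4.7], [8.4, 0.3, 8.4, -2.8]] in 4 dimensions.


The contraction (trace) of a rank-2 tensor is the sum of its diagonal elements.
Diagonal entries: A[1,1] = 3.4, A[2,2] = -8.6, A[3,3] = 5.6, A[4,4] = -2.8
Tr(A) = 3.4 + -8.6 + 5.6 + -2.8 = -2.4

-2.4


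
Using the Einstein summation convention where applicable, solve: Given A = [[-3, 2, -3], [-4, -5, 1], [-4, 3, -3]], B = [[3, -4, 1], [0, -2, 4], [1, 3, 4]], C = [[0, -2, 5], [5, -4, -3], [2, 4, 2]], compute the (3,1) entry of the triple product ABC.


(ABC)_{31} = sum_m (AB)_{3m} C_{m1}. First compute row 3 of AB.
(AB)_{31} = -4*3 + 3*0 + -3*1 = -15
(AB)_{32} = -4*-4 + 3*-2 + -3*3 = 1
(AB)_{33} = -4*1 + 3*4 + -3*4 = -4
Now contract with column 1 of C:
(AB)_{31} * C_{11} = -15 * 0 = 0
(AB)_{32} * C_{21} = 1 * 5 = 5
(AB)_{33} * C_{31} = -4 * 2 = -8
(ABC)_{31} = 0 + 5 + -8 = -3

-3


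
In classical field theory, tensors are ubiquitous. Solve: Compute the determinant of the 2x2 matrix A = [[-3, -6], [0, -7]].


For a 2x2 matrix [[a, b], [c, d]], det = a*d - b*c.
a = -3, b = -6, c = 0, d = -7
a*d = -3 * -7 = 21
b*c = -6 * 0 = 0
det = 21 - 0 = 21

21


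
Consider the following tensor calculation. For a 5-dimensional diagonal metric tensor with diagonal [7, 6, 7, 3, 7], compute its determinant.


For a diagonal metric, the determinant is the product of diagonal entries.
Diagonal entries: 7, 6, 7, 3, 7
det(g) = 7 * 6 * 7 * 3 * 7 = 6174

6174


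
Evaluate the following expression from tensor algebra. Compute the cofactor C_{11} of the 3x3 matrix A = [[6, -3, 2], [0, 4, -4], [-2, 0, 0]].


To find cofactor C_{11}, delete row 1 and column 1.
The resulting 2x2 submatrix is: [[4, -4], [0, 0]]
Minor M_{11} = 4*0 - -4*0
  = 0 - 0 = 0
Sign = (-1)^(1+1) = (-1)^2 = 1
Cofactor C_{11} = 1 * 0 = 0

0


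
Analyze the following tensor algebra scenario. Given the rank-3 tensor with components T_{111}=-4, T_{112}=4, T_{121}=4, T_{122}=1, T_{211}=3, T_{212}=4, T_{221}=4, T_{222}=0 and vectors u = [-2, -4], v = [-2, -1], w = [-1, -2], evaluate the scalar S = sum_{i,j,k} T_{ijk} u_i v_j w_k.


S = sum over i,j,k of T_{ijk} u_i v_j w_k. Expanding all 8 terms:
T_{111}*u_1*v_1*w_1 = -4*-2*-2*-1 = 16  (running total: 16)
T_{112}*u_1*v_1*w_2 = 4*-2*-2*-2 = -32  (running total: -16)
T_{121}*u_1*v_2*w_1 = 4*-2*-1*-1 = -8  (running total: -24)
T_{122}*u_1*v_2*w_2 = 1*-2*-1*-2 = -4  (running total: -28)
T_{211}*u_2*v_1*w_1 = 3*-4*-2*-1 = -24  (running total: -52)
T_{212}*u_2*v_1*w_2 = 4*-4*-2*-2 = -64  (running total: -116)
T_{221}*u_2*v_2*w_1 = 4*-4*-1*-1 = -16  (running total: -132)
T_{222}*u_2*v_2*w_2 = 0*-4*-1*-2 = 0  (running total: -132)
S = -132

-132


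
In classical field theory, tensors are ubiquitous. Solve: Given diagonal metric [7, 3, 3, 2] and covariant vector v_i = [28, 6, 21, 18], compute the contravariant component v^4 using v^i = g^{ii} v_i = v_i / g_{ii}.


To raise an index with a diagonal metric: v^i = v_i / g_{ii}.
For index 4: v_4 = 18, g_{44} = 2
v^4 = 18 / 2 = 9

9


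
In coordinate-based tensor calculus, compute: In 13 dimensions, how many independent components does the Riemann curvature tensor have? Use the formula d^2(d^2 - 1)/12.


The Riemann tensor in d dimensions has d^2(d^2 - 1)/12 independent components.
d = 13, so d^2 = 169
d^2 - 1 = 168
d^2(d^2 - 1) = 169 * 168 = 28392
Divide by 12: 28392 / 12 = 2366

2366


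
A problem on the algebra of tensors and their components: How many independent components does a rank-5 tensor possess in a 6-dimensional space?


The number of components of a rank-r tensor in d dimensions is d^r.
Here d = 6 and r = 5.
6^5 = 7776

7776


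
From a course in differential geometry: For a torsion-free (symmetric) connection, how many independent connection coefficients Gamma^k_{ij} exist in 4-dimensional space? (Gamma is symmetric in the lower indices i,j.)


Christoffel symbols Gamma^k_{ij} are symmetric in i,j, so there are d * d(d+1)/2 independent symbols.
d = 4
d(d+1)/2 = 4 * 5 / 2 = 10
Total = 4 * 10 = 40

40


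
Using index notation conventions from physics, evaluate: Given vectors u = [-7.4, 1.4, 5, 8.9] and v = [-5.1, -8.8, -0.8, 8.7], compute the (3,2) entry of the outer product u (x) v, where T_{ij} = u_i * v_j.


The outer product entry T_{ij} = u_i * v_j.
We need i=3, j=2.
u_3 = 5, v_2 = -8.8
T_{3,2} = 5 * -8.8 = -44

-44


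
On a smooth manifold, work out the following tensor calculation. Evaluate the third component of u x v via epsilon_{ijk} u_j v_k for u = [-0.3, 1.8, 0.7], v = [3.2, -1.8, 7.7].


(u x v)_3 = sum_{j,k} epsilon_{3jk} u_j v_k. Only permutations of (1,2,3) contribute; the two non-zero terms are:
eps_{312} u_1 v_2 = 1 * -0.3 * -1.8 = 0.54
eps_{321} u_2 v_1 = -1 * 1.8 * 3.2 = -5.76
(u x v)_3 = -5.22

-5.22


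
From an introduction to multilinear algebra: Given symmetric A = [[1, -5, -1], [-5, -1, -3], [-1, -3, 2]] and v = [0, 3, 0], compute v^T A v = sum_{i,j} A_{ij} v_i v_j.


First compute Av:
(Av)_1 = 1*0 + -5*3 + -1*0 = -15
(Av)_2 = -5*0 + -1*3 + -3*0 = -3
(Av)_3 = -1*0 + -3*3 + 2*0 = -9
Av = [-15, -3, -9]
Then v^T (Av) = 0*-15 + 3*-3 + 0*-9
= 0 + -9 + 0 = -9

-9


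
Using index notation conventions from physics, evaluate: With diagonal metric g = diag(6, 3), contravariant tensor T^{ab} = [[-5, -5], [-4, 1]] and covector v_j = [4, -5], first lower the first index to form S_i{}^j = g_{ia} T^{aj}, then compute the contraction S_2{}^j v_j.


Step 1: lower the first index. For a diagonal metric, g_{ia} T^{aj} = g_{ii} T^{ij} (no sum on i).
g_{22} = 3
S_2{}^1 = 3 * T^{21} = 3 * -4 = -12
S_2{}^2 = 3 * T^{22} = 3 * 1 = 3
Step 2: contract S_2{}^j with v_j.
S_2{}^1 * v_1 = -12 * 4 = -48
S_2{}^2 * v_2 = 3 * -5 = -15
Result = -48 + -15 = -63

-63


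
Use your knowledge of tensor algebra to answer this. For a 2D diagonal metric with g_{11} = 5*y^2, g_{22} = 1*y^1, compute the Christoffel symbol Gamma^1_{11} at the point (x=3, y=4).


For a diagonal metric, Gamma^k_{ij} = (1/2) g^{kk} (dg_{ik}/dx_j + dg_{jk}/dx_i - dg_{ij}/dx_k).
The metric is diagonal, so g_{ab} = 0 for a != b.
At the given point: g_{11} = 80, g_{22} = 4
g^{11} = 1/80
dg_{11}/dx_1 = dg_{11}/dx_1 = 0
dg_{11}/dx_1 = dg_{11}/dx_1 = 0
dg_{11}/dx_1 = dg_{11}/dx_1 = 0
Numerator = 0 + 0 - 0 = 0
Gamma^1_{11} = 0 / (2 * 80) = 0

0


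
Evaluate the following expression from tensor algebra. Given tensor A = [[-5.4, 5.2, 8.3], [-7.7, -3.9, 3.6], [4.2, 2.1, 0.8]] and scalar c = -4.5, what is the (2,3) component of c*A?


Scalar multiplication: (cA)_{ij} = c * A_{ij}.
c = -4.5
A_{23} = 3.6
(cA)_{23} = -4.5 * 3.6 = -16.2

-16.2


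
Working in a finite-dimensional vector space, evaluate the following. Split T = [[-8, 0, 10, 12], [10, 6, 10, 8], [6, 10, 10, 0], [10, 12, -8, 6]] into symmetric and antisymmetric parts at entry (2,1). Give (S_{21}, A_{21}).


T_{21} = 10
T_{12} = 0
S_{21} = (10 + 0)/2 = 10/2 = 5
A_{21} = (10 - 0)/2 = 10/2 = 5
Check: S + A = 5 + 5 = 10 = T_{21}.

(5, 5)


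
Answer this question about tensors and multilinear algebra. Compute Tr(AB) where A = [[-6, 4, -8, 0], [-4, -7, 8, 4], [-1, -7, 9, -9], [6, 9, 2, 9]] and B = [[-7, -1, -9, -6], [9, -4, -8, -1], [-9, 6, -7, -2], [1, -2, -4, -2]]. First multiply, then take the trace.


Tr(AB) = sum_i (AB)_{ii} where (AB)_{ii} = sum_k A_{ik} B_{ki}.
(AB)_{11} = -6*-7 + 4*9 + -8*-9 + 0*1 = 150
(AB)_{22} = -4*-1 + -7*-4 + 8*6 + 4*-2 = 72
(AB)_{33} = -1*-9 + -7*-8 + 9*-7 + -9*-4 = 38
(AB)_{44} = 6*-6 + 9*-1 + 2*-2 + 9*-2 = -67
Tr(AB) = 150 + 72 + 38 + -67 = 193

193


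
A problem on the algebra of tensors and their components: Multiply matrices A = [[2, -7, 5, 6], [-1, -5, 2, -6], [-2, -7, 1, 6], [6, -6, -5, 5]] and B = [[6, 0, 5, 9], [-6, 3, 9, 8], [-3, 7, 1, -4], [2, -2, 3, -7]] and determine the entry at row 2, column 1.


(AB)_{ij} = sum_k A_{ik} B_{kj}.
For i=2, j=1:
A_{21} * B_{11} = -1 * 6 = -6
A_{22} * B_{21} = -5 * -6 = 30
A_{23} * B_{31} = 2 * -3 = -6
A_{24} * B_{41} = -6 * 2 = -12
Sum = -6 + 30 + -6 + -12 = 6

6


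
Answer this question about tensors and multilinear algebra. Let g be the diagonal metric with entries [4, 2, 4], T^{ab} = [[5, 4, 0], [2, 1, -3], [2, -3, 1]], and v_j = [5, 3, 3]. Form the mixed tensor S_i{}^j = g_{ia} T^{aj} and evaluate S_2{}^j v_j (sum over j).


Step 1: lower the first index. For a diagonal metric, g_{ia} T^{aj} = g_{ii} T^{ij} (no sum on i).
g_{22} = 2
S_2{}^1 = 2 * T^{21} = 2 * 2 = 4
S_2{}^2 = 2 * T^{22} = 2 * 1 = 2
S_2{}^3 = 2 * T^{23} = 2 * -3 = -6
Step 2: contract S_2{}^j with v_j.
S_2{}^1 * v_1 = 4 * 5 = 20
S_2{}^2 * v_2 = 2 * 3 = 6
S_2{}^3 * v_3 = -6 * 3 = -18
Result = 20 + 6 + -18 = 8

8


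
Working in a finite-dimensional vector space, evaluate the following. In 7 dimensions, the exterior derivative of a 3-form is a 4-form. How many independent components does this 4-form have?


The exterior derivative of a p-form is a (p+1)-form.
Its number of independent components is C(n, p+1).
n = 7, p+1 = 4
C(7, 4) = 35

35


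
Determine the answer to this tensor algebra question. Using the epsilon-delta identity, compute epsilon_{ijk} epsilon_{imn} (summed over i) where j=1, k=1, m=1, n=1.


Using the identity: epsilon_{ijk} epsilon_{imn} = delta_{jm} delta_{kn} - delta_{jn} delta_{km}.
delta_{11} = 1
delta_{11} = 1
delta_{11} = 1
delta_{11} = 1
Result = 1 * 1 - 1 * 1 = 1 - 1 = 0

0


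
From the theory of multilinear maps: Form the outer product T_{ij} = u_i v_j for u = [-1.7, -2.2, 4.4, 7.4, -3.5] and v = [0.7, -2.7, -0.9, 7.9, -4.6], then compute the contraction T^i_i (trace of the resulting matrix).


The outer product gives T_{ij} = u_i v_j.
The trace (contraction) is Tr(T) = sum_i T_{ii} = sum_i u_i v_i.
Diagonal entries:
T_{11} = u_1 * v_1 = -1.7 * 0.7 = -1.19
T_{22} = u_2 * v_2 = -2.2 * -2.7 = 5.94
T_{33} = u_3 * v_3 = 4.4 * -0.9 = -3.96
T_{44} = u_4 * v_4 = 7.4 * 7.9 = 58.46
T_{55} = u_5 * v_5 = -3.5 * -4.6 = 16.1
Tr(T) = -1.19 + 5.94 + -3.96 + 58.46 + 16.1 = 75.35

75.35


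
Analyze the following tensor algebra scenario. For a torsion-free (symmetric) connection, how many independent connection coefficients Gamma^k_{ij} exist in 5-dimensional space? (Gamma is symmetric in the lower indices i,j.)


Christoffel symbols Gamma^k_{ij} are symmetric in i,j, so there are d * d(d+1)/2 independent symbols.
d = 5
d(d+1)/2 = 5 * 6 / 2 = 15
Total = 5 * 15 = 75

75


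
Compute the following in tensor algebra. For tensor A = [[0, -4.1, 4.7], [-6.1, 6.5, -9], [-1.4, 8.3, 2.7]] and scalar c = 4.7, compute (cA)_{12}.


Scalar multiplication: (cA)_{ij} = c * A_{ij}.
c = 4.7
A_{12} = -4.1
(cA)_{12} = 4.7 * -4.1 = -19.27

-19.27


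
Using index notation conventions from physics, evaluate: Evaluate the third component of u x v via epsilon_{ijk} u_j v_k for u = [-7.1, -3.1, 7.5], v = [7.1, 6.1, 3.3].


(u x v)_3 = sum_{j,k} epsilon_{3jk} u_j v_k. Only permutations of (1,2,3) contribute; the two non-zero terms are:
eps_{312} u_1 v_2 = 1 * -7.1 * 6.1 = -43.31
eps_{321} u_2 v_1 = -1 * -3.1 * 7.1 = 22.01
(u x v)_3 = -21.3

-21.3


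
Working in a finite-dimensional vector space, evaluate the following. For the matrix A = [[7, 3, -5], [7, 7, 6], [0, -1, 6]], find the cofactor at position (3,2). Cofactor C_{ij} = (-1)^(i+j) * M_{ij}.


To find cofactor C_{32}, delete row 3 and column 2.
The resulting 2x2 submatrix is: [[7, -5], [7, 6]]
Minor M_{32} = 7*6 - -5*7
  = 42 - -35 = 77
Sign = (-1)^(3+2) = (-1)^5 = -1
Cofactor C_{32} = -1 * 77 = -77

-77


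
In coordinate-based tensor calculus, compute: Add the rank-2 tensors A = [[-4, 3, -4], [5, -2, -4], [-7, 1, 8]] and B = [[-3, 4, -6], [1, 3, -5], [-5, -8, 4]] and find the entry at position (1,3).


Tensor addition is component-wise: (A + B)_{ij} = A_{ij} + B_{ij}.
A_{13} = -4
B_{13} = -6
(A + B)_{13} = -4 + -6 = -10

-10


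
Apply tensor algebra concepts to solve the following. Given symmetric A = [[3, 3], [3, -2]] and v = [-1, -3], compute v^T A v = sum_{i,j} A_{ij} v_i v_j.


First compute Av:
(Av)_1 = 3*-1 + 3*-3 = -12
(Av)_2 = 3*-1 + -2*-3 = 3
Av = [-12, 3]
Then v^T (Av) = -1*-12 + -3*3
= 12 + -9 = 3

3


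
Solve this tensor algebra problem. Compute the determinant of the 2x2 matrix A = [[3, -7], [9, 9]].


For a 2x2 matrix [[a, b], [c, d]], det = a*d - b*c.
a = 3, b = -7, c = 9, d = 9
a*d = 3 * 9 = 27
b*c = -7 * 9 = -63
det = 27 - -63 = 90

90


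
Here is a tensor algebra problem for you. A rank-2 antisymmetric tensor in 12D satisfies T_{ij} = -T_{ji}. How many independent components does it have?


An antisymmetric rank-2 tensor satisfies A_{ij} = -A_{ji}, so diagonal entries are zero.
The independent components are the upper-triangular entries: C(n, 2) = n(n-1)/2.
n = 12
C(12, 2) = 12 * 11 / 2 = 132 / 2 = 66

66


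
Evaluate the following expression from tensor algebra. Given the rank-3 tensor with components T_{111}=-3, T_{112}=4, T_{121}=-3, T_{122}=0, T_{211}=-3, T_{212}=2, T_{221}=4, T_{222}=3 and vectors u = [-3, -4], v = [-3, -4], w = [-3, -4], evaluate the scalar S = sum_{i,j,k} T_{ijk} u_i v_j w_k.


S = sum over i,j,k of T_{ijk} u_i v_j w_k. Expanding all 8 terms:
T_{111}*u_1*v_1*w_1 = -3*-3*-3*-3 = 81  (running total: 81)
T_{112}*u_1*v_1*w_2 = 4*-3*-3*-4 = -144  (running total: -63)
T_{121}*u_1*v_2*w_1 = -3*-3*-4*-3 = 108  (running total: 45)
T_{122}*u_1*v_2*w_2 = 0*-3*-4*-4 = 0  (running total: 45)
T_{211}*u_2*v_1*w_1 = -3*-4*-3*-3 = 108  (running total: 153)
T_{212}*u_2*v_1*w_2 = 2*-4*-3*-4 = -96  (running total: 57)
T_{221}*u_2*v_2*w_1 = 4*-4*-4*-3 = -192  (running total: -135)
T_{222}*u_2*v_2*w_2 = 3*-4*-4*-4 = -192  (running total: -327)
S = -327

-327


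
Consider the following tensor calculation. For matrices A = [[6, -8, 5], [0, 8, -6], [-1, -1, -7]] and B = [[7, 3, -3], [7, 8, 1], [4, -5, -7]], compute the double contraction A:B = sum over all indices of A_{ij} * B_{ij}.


A:B = sum over all i,j of A_{ij} * B_{ij}.
Row 1: 6*7=42, -8*3=-24, 5*-3=-15 => row sum = 3
Row 2: 0*7=0, 8*8=64, -6*1=-6 => row sum = 58
Row 3: -1*4=-4, -1*-5=5, -7*-7=49 => row sum = 50
Total = 3 + 58 + 50 = 111

111


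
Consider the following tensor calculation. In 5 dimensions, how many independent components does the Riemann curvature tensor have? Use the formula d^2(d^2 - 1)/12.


The Riemann tensor in d dimensions has d^2(d^2 - 1)/12 independent components.
d = 5, so d^2 = 25
d^2 - 1 = 24
d^2(d^2 - 1) = 25 * 24 = 600
Divide by 12: 600 / 12 = 50

50


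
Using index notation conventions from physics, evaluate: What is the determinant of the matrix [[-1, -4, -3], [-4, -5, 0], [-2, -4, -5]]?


Expanding along the first row, det(A) = a11*M_11 - a12*M_12 + a13*M_13, where M_1j is the (1,j) minor.
Minor M_11 = -5*-5 - 0*-4 = 25
Minor M_12 = -4*-5 - 0*-2 = 20
Minor M_13 = -4*-4 - -5*-2 = 6
det = -1*(25) - -4*(20) + -3*(6)
    = -25 - -80 + -18
    = 37

37


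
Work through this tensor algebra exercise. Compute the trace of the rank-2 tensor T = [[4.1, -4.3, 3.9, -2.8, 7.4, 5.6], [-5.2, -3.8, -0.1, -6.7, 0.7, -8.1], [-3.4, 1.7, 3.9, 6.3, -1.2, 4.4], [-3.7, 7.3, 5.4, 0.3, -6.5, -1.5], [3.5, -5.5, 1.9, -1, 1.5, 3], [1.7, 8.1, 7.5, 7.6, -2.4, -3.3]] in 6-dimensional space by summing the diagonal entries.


The contraction (trace) of a rank-2 tensor is the sum of its diagonal elements.
Diagonal entries: A[1,1] = 4.1, A[2,2] = -3.8, A[3,3] = 3.9, A[4,4] = 0.3, A[5,5] = 1.5, A[6,6] = -3.3
Tr(A) = 4.1 + -3.8 + 3.9 + 0.3 + 1.5 + -3.3 = 2.7

2.7


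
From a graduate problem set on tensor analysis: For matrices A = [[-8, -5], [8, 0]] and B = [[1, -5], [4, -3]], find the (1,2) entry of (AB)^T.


(AB)^T_{ij} = (AB)_{ji} = sum_k A_{jk} B_{ki}.
For i=1, j=2 we need (AB)_{21}:
A_{21} * B_{11} = 8 * 1 = 8
A_{22} * B_{21} = 0 * 4 = 0
Sum = 8 + 0 = 8

8


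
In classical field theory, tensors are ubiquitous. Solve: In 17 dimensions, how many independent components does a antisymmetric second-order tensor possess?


A antisymmetric rank-2 tensor in d dimensions has d(d-1)/2 independent components.
d = 17
d(d-1)/2 = 17 * 16 / 2 = 272 / 2 = 136

136


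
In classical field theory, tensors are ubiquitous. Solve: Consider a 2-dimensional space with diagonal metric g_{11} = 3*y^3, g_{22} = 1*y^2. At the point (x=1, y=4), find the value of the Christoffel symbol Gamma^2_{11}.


For a diagonal metric, Gamma^k_{ij} = (1/2) g^{kk} (dg_{ik}/dx_j + dg_{jk}/dx_i - dg_{ij}/dx_k).
The metric is diagonal, so g_{ab} = 0 for a != b.
At the given point: g_{11} = 192, g_{22} = 16
g^{22} = 1/16
dg_{12}/dx_1 = 0 (off-diagonal)
dg_{12}/dx_1 = 0 (off-diagonal)
dg_{11}/dx_2 = dg_{11}/dx_2 = 144
Numerator = 0 + 0 - 144 = -144
Gamma^2_{11} = -144 / (2 * 16) = -9/2

-9/2


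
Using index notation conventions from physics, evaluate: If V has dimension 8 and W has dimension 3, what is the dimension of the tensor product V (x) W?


The dimension of a tensor product is the product of dimensions.
dim(V) = 8, dim(W) = 3
dim(V (x) W) = 8 * 3 = 24

24


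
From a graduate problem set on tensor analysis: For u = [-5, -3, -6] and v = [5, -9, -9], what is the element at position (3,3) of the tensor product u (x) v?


The outer product entry T_{ij} = u_i * v_j.
We need i=3, j=3.
u_3 = -6, v_3 = -9
T_{3,3} = -6 * -9 = 54

54


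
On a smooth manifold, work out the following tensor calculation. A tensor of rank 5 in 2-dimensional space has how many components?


The number of components of a rank-r tensor in d dimensions is d^r.
Here d = 2 and r = 5.
2^5 = 32

32


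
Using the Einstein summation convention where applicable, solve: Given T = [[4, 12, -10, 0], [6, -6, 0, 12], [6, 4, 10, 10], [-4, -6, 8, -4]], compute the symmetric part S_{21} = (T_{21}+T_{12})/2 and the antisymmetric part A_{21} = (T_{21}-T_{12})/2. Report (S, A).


T_{21} = 6
T_{12} = 12
S_{21} = (6 + 12)/2 = 18/2 = 9
A_{21} = (6 - 12)/2 = -6/2 = -3
Check: S + A = 9 + -3 = 6 = T_{21}.

(9, -3)


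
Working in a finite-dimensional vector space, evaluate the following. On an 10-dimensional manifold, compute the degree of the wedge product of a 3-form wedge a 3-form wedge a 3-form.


The degree of a wedge product is the sum of the degrees of the individual forms.
Degrees: 3, 3, 3
Total degree = 3 + 3 + 3 = 9

9


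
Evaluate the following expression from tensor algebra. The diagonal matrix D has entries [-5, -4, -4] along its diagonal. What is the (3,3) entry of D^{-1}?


For a diagonal matrix, the inverse has entries (D^{-1})_{ii} = 1/d_{ii}.
The diagonal entries are: d_{11} = -5, d_{22} = -4, d_{33} = -4
We need (D^{-1})_{33} = 1/d_{33} = 1/-4 = -1/4

-1/4


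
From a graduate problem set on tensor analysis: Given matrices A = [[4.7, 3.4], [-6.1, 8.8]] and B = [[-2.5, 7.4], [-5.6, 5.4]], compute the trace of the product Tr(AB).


Tr(AB) = sum_i (AB)_{ii} where (AB)_{ii} = sum_k A_{ik} B_{ki}.
(AB)_{11} = 4.7*-2.5 + 3.4*-5.6 = -30.79
(AB)_{22} = -6.1*7.4 + 8.8*5.4 = 2.38
Tr(AB) = -30.79 + 2.38 = -28.41

-28.41


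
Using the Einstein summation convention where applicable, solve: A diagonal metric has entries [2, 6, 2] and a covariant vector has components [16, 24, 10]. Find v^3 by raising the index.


To raise an index with a diagonal metric: v^i = v_i / g_{ii}.
For index 3: v_3 = 10, g_{33} = 2
v^3 = 10 / 2 = 5

5


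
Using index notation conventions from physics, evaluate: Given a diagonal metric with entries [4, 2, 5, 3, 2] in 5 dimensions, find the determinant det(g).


For a diagonal metric, the determinant is the product of diagonal entries.
Diagonal entries: 4, 2, 5, 3, 2
det(g) = 4 * 2 * 5 * 3 * 2 = 240

240


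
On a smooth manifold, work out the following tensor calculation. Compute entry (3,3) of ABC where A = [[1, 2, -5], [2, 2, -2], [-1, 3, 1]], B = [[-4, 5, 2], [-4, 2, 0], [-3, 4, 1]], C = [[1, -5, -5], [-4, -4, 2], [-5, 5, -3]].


(ABC)_{33} = sum_m (AB)_{3m} C_{m3}. First compute row 3 of AB.
(AB)_{31} = -1*-4 + 3*-4 + 1*-3 = -11
(AB)_{32} = -1*5 + 3*2 + 1*4 = 5
(AB)_{33} = -1*2 + 3*0 + 1*1 = -1
Now contract with column 3 of C:
(AB)_{31} * C_{13} = -11 * -5 = 55
(AB)_{32} * C_{23} = 5 * 2 = 10
(AB)_{33} * C_{33} = -1 * -3 = 3
(ABC)_{33} = 55 + 10 + 3 = 68

68


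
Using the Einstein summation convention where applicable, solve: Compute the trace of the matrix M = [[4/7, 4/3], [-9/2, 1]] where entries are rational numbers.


The trace is the sum of diagonal entries.
Diagonal: M[1,1] = 4/7, M[2,2] = 1
Tr(M) = 4/7 + 1
Computing step by step:
After adding M[1,1]: 4/7
After adding M[2,2]: 11/7
Tr(M) = 11/7

11/7


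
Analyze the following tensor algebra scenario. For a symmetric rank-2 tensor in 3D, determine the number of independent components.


A symmetric rank-2 tensor in d dimensions has d(d+1)/2 independent components.
d = 3
d(d+1)/2 = 3 * 4 / 2 = 12 / 2 = 6

6


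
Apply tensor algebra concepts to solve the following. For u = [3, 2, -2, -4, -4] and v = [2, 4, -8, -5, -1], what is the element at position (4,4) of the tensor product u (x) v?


The outer product entry T_{ij} = u_i * v_j.
We need i=4, j=4.
u_4 = -4, v_4 = -5
T_{4,4} = -4 * -5 = 20

20


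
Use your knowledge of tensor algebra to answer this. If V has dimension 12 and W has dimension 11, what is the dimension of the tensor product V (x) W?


The dimension of a tensor product is the product of dimensions.
dim(V) = 12, dim(W) = 11
dim(V (x) W) = 12 * 11 = 132

132


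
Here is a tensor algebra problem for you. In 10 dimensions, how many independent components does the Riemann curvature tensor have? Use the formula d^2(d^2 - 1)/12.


The Riemann tensor in d dimensions has d^2(d^2 - 1)/12 independent components.
d = 10, so d^2 = 100
d^2 - 1 = 99
d^2(d^2 - 1) = 100 * 99 = 9900
Divide by 12: 9900 / 12 = 825

825


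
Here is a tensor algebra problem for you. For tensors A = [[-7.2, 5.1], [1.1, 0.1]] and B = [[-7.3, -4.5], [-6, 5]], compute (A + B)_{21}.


Tensor addition is component-wise: (A + B)_{ij} = A_{ij} + B_{ij}.
A_{21} = 1.1
B_{21} = -6
(A + B)_{21} = 1.1 + -6 = -4.9

-4.9


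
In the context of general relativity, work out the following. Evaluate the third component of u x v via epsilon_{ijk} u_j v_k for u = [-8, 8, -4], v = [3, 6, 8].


(u x v)_3 = sum_{j,k} epsilon_{3jk} u_j v_k. Only permutations of (1,2,3) contribute; the two non-zero terms are:
eps_{312} u_1 v_2 = 1 * -8 * 6 = -48
eps_{321} u_2 v_1 = -1 * 8 * 3 = -24
(u x v)_3 = -72

-72


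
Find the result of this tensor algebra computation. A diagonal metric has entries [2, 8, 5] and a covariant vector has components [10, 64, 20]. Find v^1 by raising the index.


To raise an index with a diagonal metric: v^i = v_i / g_{ii}.
For index 1: v_1 = 10, g_{11} = 2
v^1 = 10 / 2 = 5

5


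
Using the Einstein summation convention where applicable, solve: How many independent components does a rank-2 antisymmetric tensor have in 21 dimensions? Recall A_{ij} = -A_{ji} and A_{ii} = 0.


An antisymmetric rank-2 tensor satisfies A_{ij} = -A_{ji}, so diagonal entries are zero.
The independent components are the upper-triangular entries: C(n, 2) = n(n-1)/2.
n = 21
C(21, 2) = 21 * 20 / 2 = 420 / 2 = 210

210


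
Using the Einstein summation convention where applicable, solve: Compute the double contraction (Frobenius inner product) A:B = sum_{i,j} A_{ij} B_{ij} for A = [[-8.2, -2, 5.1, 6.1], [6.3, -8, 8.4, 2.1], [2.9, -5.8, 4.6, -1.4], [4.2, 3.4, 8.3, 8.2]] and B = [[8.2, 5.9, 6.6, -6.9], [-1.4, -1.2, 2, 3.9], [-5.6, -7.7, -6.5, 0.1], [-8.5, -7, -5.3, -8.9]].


A:B = sum over all i,j of A_{ij} * B_{ij}.
Row 1: -8.2*8.2=-67.24, -2*5.9=-11.8, 5.1*6.6=33.66, 6.1*-6.9=-42.09 => row sum = -87.47
Row 2: 6.3*-1.4=-8.82, -8*-1.2=9.6, 8.4*2=16.8, 2.1*3.9=8.19 => row sum = 25.77
Row 3: 2.9*-5.6=-16.24, -5.8*-7.7=44.66, 4.6*-6.5=-29.9, -1.4*0.1=-0.14 => row sum = -1.62
Row 4: 4.2*-8.5=-35.7, 3.4*-7=-23.8, 8.3*-5.3=-43.99, 8.2*-8.9=-72.98 => row sum = -176.47
Total = -87.47 + 25.77 + -1.62 + -176.47 = -239.79

-239.79


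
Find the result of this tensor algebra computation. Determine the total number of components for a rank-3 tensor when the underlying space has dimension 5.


The number of components of a rank-r tensor in d dimensions is d^r.
Here d = 5 and r = 3.
5^3 = 125

125


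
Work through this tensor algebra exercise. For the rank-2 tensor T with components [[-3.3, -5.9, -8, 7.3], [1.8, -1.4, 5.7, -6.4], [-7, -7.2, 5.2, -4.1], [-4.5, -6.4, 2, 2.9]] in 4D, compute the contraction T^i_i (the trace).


The contraction (trace) of a rank-2 tensor is the sum of its diagonal elements.
Diagonal entries: A[1,1] = -3.3, A[2,2] = -1.4, A[3,3] = 5.2, A[4,4] = 2.9
Tr(A) = -3.3 + -1.4 + 5.2 + 2.9 = 3.4

3.4


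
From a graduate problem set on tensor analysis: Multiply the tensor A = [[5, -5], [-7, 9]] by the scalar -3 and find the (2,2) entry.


Scalar multiplication: (cA)_{ij} = c * A_{ij}.
c = -3
A_{22} = 9
(cA)_{22} = -3 * 9 = -27

-27


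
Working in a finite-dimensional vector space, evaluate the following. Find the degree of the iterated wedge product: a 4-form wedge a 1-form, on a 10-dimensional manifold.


The degree of a wedge product is the sum of the degrees of the individual forms.
Degrees: 4, 1
Total degree = 4 + 1 = 5

5


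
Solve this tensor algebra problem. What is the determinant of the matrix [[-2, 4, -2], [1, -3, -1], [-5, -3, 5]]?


Expanding along the first row, det(A) = a11*M_11 - a12*M_12 + a13*M_13, where M_1j is the (1,j) minor.
Minor M_11 = -3*5 - -1*-3 = -18
Minor M_12 = 1*5 - -1*-5 = 0
Minor M_13 = 1*-3 - -3*-5 = -18
det = -2*(-18) - 4*(0) + -2*(-18)
    = 36 - 0 + 36
    = 72

72


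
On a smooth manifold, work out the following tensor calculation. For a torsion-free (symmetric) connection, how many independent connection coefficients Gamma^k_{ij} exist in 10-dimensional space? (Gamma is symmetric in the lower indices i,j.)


Christoffel symbols Gamma^k_{ij} are symmetric in i,j, so there are d * d(d+1)/2 independent symbols.
d = 10
d(d+1)/2 = 10 * 11 / 2 = 55
Total = 10 * 55 = 550

550


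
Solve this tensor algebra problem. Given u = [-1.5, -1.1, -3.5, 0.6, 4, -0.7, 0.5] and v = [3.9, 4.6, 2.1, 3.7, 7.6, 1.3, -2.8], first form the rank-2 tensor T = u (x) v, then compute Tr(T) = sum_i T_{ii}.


The outer product gives T_{ij} = u_i v_j.
The trace (contraction) is Tr(T) = sum_i T_{ii} = sum_i u_i v_i.
Diagonal entries:
T_{11} = u_1 * v_1 = -1.5 * 3.9 = -5.85
T_{22} = u_2 * v_2 = -1.1 * 4.6 = -5.06
T_{33} = u_3 * v_3 = -3.5 * 2.1 = -7.35
T_{44} = u_4 * v_4 = 0.6 * 3.7 = 2.22
T_{55} = u_5 * v_5 = 4 * 7.6 = 30.4
T_{66} = u_6 * v_6 = -0.7 * 1.3 = -0.91
T_{77} = u_7 * v_7 = 0.5 * -2.8 = -1.4
Tr(T) = -5.85 + -5.06 + -7.35 + 2.22 + 30.4 + -0.91 + -1.4 = 12.05

12.05


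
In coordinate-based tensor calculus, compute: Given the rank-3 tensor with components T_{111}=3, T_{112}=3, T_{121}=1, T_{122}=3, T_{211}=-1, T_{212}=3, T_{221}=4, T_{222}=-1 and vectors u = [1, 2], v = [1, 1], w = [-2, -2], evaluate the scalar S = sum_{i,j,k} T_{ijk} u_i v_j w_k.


S = sum over i,j,k of T_{ijk} u_i v_j w_k. Expanding all 8 terms:
T_{111}*u_1*v_1*w_1 = 3*1*1*-2 = -6  (running total: -6)
T_{112}*u_1*v_1*w_2 = 3*1*1*-2 = -6  (running total: -12)
T_{121}*u_1*v_2*w_1 = 1*1*1*-2 = -2  (running total: -14)
T_{122}*u_1*v_2*w_2 = 3*1*1*-2 = -6  (running total: -20)
T_{211}*u_2*v_1*w_1 = -1*2*1*-2 = 4  (running total: -16)
T_{212}*u_2*v_1*w_2 = 3*2*1*-2 = -12  (running total: -28)
T_{221}*u_2*v_2*w_1 = 4*2*1*-2 = -16  (running total: -44)
T_{222}*u_2*v_2*w_2 = -1*2*1*-2 = 4  (running total: -40)
S = -40

-40


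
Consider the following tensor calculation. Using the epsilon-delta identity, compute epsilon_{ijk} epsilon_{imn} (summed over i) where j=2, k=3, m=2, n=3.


Using the identity: epsilon_{ijk} epsilon_{imn} = delta_{jm} delta_{kn} - delta_{jn} delta_{km}.
delta_{22} = 1
delta_{33} = 1
delta_{23} = 0
delta_{32} = 0
Result = 1 * 1 - 0 * 0 = 1 - 0 = 1

1


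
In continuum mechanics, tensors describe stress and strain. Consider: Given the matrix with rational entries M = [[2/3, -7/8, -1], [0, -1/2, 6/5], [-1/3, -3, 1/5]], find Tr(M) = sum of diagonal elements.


The trace is the sum of diagonal entries.
Diagonal: M[1,1] = 2/3, M[2,2] = -1/2, M[3,3] = 1/5
Tr(M) = 2/3 + -1/2 + 1/5
Computing step by step:
After adding M[1,1]: 2/3
After adding M[2,2]: 1/6
After adding M[3,3]: 11/30
Tr(M) = 11/30

11/30


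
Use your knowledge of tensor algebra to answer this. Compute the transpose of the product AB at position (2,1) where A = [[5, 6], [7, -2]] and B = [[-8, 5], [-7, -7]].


(AB)^T_{ij} = (AB)_{ji} = sum_k A_{jk} B_{ki}.
For i=2, j=1 we need (AB)_{12}:
A_{11} * B_{12} = 5 * 5 = 25
A_{12} * B_{22} = 6 * -7 = -42
Sum = 25 + -42 = -17

-17


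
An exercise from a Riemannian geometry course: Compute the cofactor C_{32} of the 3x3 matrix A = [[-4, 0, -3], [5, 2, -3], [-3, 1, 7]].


To find cofactor C_{32}, delete row 3 and column 2.
The resulting 2x2 submatrix is: [[-4, -3], [5, -3]]
Minor M_{32} = -4*-3 - -3*5
  = 12 - -15 = 27
Sign = (-1)^(3+2) = (-1)^5 = -1
Cofactor C_{32} = -1 * 27 = -27

-27


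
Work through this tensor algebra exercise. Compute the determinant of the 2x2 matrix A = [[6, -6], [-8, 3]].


For a 2x2 matrix [[a, b], [c, d]], det = a*d - b*c.
a = 6, b = -6, c = -8, d = 3
a*d = 6 * 3 = 18
b*c = -6 * -8 = 48
det = 18 - 48 = -30

-30
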